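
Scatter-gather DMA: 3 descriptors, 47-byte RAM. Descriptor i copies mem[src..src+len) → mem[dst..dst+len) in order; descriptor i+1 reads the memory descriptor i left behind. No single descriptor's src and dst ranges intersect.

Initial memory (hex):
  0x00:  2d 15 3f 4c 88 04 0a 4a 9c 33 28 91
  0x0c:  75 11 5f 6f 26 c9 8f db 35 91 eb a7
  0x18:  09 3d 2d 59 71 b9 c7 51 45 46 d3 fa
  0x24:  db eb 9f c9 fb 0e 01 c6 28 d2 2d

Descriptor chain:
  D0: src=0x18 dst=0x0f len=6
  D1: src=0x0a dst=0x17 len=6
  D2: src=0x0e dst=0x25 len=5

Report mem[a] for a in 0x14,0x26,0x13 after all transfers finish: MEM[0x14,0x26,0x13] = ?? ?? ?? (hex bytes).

[0] 0x18->0x0f len=6 : 09 3d 2d 59 71 b9
[1] 0x0a->0x17 len=6 : 28 91 75 11 5f 09
[2] 0x0e->0x25 len=5 : 5f 09 3d 2d 59
query mem[0x14]=0xb9, mem[0x26]=0x09, mem[0x13]=0x71

MEM[0x14,0x26,0x13] = b9 09 71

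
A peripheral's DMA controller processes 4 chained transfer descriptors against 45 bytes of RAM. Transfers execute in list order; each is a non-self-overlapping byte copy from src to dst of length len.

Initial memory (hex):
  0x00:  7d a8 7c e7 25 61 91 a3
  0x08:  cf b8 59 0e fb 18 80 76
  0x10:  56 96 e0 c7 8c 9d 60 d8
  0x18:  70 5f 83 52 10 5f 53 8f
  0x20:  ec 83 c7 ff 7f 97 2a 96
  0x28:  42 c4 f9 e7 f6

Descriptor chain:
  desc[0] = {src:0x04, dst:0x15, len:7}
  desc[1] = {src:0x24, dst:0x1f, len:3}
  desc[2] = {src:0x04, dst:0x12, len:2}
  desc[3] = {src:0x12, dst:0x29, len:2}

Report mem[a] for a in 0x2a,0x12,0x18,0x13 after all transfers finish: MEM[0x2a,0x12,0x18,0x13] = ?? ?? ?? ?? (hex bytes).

[0] 0x04->0x15 len=7 : 25 61 91 a3 cf b8 59
[1] 0x24->0x1f len=3 : 7f 97 2a
[2] 0x04->0x12 len=2 : 25 61
[3] 0x12->0x29 len=2 : 25 61
query mem[0x2a]=0x61, mem[0x12]=0x25, mem[0x18]=0xa3, mem[0x13]=0x61

MEM[0x2a,0x12,0x18,0x13] = 61 25 a3 61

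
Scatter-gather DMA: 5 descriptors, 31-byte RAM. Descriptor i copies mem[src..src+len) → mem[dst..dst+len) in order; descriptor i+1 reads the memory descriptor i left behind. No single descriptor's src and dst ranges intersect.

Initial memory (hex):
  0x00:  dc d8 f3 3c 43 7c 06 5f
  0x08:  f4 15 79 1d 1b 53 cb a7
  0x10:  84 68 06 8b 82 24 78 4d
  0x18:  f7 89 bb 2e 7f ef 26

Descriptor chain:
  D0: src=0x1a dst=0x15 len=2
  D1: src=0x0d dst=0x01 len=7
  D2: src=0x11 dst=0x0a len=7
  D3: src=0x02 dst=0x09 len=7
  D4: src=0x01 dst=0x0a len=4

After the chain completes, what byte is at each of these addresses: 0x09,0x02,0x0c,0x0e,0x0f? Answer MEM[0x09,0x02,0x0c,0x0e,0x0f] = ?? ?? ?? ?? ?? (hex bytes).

#0 dst[0x15+2] := {0xbb,0x2e}
#1 dst[0x01+7] := {0x53,0xcb,0xa7,0x84,0x68,0x06,0x8b}
#2 dst[0x0a+7] := {0x68,0x06,0x8b,0x82,0xbb,0x2e,0x4d}
#3 dst[0x09+7] := {0xcb,0xa7,0x84,0x68,0x06,0x8b,0xf4}
#4 dst[0x0a+4] := {0x53,0xcb,0xa7,0x84}
query mem[0x09]=0xcb, mem[0x02]=0xcb, mem[0x0c]=0xa7, mem[0x0e]=0x8b, mem[0x0f]=0xf4

MEM[0x09,0x02,0x0c,0x0e,0x0f] = cb cb a7 8b f4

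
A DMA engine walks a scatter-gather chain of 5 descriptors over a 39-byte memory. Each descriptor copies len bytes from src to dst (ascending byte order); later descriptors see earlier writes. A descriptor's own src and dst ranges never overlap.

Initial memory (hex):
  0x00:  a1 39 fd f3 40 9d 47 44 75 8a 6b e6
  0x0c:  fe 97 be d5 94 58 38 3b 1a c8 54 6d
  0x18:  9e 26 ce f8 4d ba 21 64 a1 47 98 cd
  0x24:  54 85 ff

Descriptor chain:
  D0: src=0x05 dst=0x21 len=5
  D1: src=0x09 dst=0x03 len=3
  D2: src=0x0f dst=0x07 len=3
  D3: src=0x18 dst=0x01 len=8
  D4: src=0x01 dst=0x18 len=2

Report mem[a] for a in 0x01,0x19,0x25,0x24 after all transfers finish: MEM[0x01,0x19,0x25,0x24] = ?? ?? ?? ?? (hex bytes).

#0 dst[0x21+5] := {0x9d,0x47,0x44,0x75,0x8a}
#1 dst[0x03+3] := {0x8a,0x6b,0xe6}
#2 dst[0x07+3] := {0xd5,0x94,0x58}
#3 dst[0x01+8] := {0x9e,0x26,0xce,0xf8,0x4d,0xba,0x21,0x64}
#4 dst[0x18+2] := {0x9e,0x26}
query mem[0x01]=0x9e, mem[0x19]=0x26, mem[0x25]=0x8a, mem[0x24]=0x75

MEM[0x01,0x19,0x25,0x24] = 9e 26 8a 75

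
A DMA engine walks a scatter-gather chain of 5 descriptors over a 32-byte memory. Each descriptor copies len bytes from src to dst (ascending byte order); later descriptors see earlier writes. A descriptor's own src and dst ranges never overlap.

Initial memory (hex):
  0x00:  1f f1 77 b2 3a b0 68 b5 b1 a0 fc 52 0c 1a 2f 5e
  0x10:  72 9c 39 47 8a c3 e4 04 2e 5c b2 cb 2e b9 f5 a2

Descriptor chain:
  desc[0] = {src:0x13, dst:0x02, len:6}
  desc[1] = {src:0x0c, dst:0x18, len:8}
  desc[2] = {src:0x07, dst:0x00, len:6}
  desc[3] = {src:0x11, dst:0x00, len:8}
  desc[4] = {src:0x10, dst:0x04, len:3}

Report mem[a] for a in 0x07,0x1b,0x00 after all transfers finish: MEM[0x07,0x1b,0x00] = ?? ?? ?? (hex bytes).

D0: mem[0x02..0x07] <- [47 8a c3 e4 04 2e]
D1: mem[0x18..0x1f] <- [0c 1a 2f 5e 72 9c 39 47]
D2: mem[0x00..0x05] <- [2e b1 a0 fc 52 0c]
D3: mem[0x00..0x07] <- [9c 39 47 8a c3 e4 04 0c]
D4: mem[0x04..0x06] <- [72 9c 39]
query mem[0x07]=0x0c, mem[0x1b]=0x5e, mem[0x00]=0x9c

MEM[0x07,0x1b,0x00] = 0c 5e 9c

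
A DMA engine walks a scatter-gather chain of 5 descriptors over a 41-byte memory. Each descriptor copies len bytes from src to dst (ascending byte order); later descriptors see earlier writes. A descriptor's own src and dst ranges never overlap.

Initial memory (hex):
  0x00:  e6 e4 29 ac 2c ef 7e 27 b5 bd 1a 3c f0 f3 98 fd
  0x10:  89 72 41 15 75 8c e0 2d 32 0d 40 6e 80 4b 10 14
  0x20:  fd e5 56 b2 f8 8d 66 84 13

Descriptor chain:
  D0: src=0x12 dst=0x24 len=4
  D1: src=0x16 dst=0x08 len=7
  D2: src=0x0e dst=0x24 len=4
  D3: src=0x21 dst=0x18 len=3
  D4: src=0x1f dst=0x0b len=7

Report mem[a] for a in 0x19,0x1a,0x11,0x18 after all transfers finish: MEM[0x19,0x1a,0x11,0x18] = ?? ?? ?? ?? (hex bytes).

MEM[0x19,0x1a,0x11,0x18] = 56 b2 fd e5

D0: mem[0x24..0x27] <- [41 15 75 8c]
D1: mem[0x08..0x0e] <- [e0 2d 32 0d 40 6e 80]
D2: mem[0x24..0x27] <- [80 fd 89 72]
D3: mem[0x18..0x1a] <- [e5 56 b2]
D4: mem[0x0b..0x11] <- [14 fd e5 56 b2 80 fd]
query mem[0x19]=0x56, mem[0x1a]=0xb2, mem[0x11]=0xfd, mem[0x18]=0xe5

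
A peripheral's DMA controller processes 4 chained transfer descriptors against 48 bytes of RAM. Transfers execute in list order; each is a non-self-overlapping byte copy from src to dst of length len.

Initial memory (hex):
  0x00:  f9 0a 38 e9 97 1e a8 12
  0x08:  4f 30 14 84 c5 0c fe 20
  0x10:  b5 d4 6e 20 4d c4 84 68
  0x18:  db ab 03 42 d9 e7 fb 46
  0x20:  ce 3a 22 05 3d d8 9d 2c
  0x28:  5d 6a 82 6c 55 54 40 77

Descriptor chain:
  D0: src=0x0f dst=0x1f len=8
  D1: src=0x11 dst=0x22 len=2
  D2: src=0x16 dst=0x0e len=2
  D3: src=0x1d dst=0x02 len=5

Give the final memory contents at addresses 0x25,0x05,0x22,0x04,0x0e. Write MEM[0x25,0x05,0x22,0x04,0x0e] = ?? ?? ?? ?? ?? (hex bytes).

MEM[0x25,0x05,0x22,0x04,0x0e] = c4 b5 d4 20 84

#0 dst[0x1f+8] := {0x20,0xb5,0xd4,0x6e,0x20,0x4d,0xc4,0x84}
#1 dst[0x22+2] := {0xd4,0x6e}
#2 dst[0x0e+2] := {0x84,0x68}
#3 dst[0x02+5] := {0xe7,0xfb,0x20,0xb5,0xd4}
query mem[0x25]=0xc4, mem[0x05]=0xb5, mem[0x22]=0xd4, mem[0x04]=0x20, mem[0x0e]=0x84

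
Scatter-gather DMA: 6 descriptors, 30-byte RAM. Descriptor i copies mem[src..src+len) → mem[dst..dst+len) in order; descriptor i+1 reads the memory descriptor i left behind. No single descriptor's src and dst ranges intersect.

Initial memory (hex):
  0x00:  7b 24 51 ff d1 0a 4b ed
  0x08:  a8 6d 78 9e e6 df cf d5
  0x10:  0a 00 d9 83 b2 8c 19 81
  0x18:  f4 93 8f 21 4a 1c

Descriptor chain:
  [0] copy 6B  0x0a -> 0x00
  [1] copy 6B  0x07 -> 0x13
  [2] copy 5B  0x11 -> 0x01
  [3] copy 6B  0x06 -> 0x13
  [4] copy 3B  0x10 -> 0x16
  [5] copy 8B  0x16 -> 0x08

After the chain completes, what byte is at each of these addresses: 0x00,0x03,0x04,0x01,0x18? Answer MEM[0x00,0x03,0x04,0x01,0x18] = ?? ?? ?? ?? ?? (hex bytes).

D0: mem[0x00..0x05] <- [78 9e e6 df cf d5]
D1: mem[0x13..0x18] <- [ed a8 6d 78 9e e6]
D2: mem[0x01..0x05] <- [00 d9 ed a8 6d]
D3: mem[0x13..0x18] <- [4b ed a8 6d 78 9e]
D4: mem[0x16..0x18] <- [0a 00 d9]
D5: mem[0x08..0x0f] <- [0a 00 d9 93 8f 21 4a 1c]
query mem[0x00]=0x78, mem[0x03]=0xed, mem[0x04]=0xa8, mem[0x01]=0x00, mem[0x18]=0xd9

MEM[0x00,0x03,0x04,0x01,0x18] = 78 ed a8 00 d9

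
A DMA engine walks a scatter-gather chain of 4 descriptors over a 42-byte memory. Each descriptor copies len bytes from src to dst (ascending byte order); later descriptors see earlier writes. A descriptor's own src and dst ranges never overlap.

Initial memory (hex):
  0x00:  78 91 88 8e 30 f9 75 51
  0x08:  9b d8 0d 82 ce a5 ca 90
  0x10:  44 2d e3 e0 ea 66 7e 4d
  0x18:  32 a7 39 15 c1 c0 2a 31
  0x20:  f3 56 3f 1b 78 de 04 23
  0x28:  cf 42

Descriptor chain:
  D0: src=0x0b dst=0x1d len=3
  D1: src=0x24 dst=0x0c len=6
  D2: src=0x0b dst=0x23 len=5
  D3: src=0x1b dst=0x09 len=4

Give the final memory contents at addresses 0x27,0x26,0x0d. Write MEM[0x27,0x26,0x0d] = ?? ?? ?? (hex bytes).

MEM[0x27,0x26,0x0d] = 23 04 de

#0 dst[0x1d+3] := {0x82,0xce,0xa5}
#1 dst[0x0c+6] := {0x78,0xde,0x04,0x23,0xcf,0x42}
#2 dst[0x23+5] := {0x82,0x78,0xde,0x04,0x23}
#3 dst[0x09+4] := {0x15,0xc1,0x82,0xce}
query mem[0x27]=0x23, mem[0x26]=0x04, mem[0x0d]=0xde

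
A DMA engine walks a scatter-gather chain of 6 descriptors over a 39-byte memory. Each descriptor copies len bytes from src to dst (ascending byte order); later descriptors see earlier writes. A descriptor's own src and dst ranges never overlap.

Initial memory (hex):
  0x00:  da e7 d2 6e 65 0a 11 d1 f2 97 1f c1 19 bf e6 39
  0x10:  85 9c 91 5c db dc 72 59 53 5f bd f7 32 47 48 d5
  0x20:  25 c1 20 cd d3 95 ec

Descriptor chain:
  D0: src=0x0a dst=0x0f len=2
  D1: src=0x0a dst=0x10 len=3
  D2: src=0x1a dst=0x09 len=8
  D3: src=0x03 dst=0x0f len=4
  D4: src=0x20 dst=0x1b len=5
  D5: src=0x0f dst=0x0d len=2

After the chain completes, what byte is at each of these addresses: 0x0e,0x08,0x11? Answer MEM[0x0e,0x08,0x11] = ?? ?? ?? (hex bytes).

MEM[0x0e,0x08,0x11] = 65 f2 0a

#0 dst[0x0f+2] := {0x1f,0xc1}
#1 dst[0x10+3] := {0x1f,0xc1,0x19}
#2 dst[0x09+8] := {0xbd,0xf7,0x32,0x47,0x48,0xd5,0x25,0xc1}
#3 dst[0x0f+4] := {0x6e,0x65,0x0a,0x11}
#4 dst[0x1b+5] := {0x25,0xc1,0x20,0xcd,0xd3}
#5 dst[0x0d+2] := {0x6e,0x65}
query mem[0x0e]=0x65, mem[0x08]=0xf2, mem[0x11]=0x0a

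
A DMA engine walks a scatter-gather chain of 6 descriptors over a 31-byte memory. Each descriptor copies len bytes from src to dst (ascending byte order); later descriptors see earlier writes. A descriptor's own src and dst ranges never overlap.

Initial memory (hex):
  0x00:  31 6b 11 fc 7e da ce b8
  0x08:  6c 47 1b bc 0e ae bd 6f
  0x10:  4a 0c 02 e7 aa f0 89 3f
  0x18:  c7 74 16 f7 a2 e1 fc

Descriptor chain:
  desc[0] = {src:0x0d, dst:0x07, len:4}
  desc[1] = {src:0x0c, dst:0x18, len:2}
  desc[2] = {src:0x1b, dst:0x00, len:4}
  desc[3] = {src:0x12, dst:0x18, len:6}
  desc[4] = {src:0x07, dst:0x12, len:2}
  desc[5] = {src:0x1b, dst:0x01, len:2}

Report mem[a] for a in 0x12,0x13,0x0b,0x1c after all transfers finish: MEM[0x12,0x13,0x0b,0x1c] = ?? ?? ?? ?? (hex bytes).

MEM[0x12,0x13,0x0b,0x1c] = ae bd bc 89

  after D0: wrote 4B at 0x07 = aebd6f4a
  after D1: wrote 2B at 0x18 = 0eae
  after D2: wrote 4B at 0x00 = f7a2e1fc
  after D3: wrote 6B at 0x18 = 02e7aaf0893f
  after D4: wrote 2B at 0x12 = aebd
  after D5: wrote 2B at 0x01 = f089
query mem[0x12]=0xae, mem[0x13]=0xbd, mem[0x0b]=0xbc, mem[0x1c]=0x89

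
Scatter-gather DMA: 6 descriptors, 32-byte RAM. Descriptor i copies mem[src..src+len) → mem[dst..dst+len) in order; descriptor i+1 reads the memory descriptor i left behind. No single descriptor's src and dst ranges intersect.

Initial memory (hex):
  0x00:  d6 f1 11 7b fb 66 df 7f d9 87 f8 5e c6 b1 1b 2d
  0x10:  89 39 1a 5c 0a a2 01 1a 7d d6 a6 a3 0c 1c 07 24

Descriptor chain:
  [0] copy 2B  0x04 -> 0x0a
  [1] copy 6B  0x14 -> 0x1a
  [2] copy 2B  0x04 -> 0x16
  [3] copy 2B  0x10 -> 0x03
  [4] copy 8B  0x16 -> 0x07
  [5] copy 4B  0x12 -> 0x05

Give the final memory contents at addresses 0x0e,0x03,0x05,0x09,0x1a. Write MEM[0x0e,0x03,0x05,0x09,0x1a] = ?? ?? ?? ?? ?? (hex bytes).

[0] 0x04->0x0a len=2 : fb 66
[1] 0x14->0x1a len=6 : 0a a2 01 1a 7d d6
[2] 0x04->0x16 len=2 : fb 66
[3] 0x10->0x03 len=2 : 89 39
[4] 0x16->0x07 len=8 : fb 66 7d d6 0a a2 01 1a
[5] 0x12->0x05 len=4 : 1a 5c 0a a2
query mem[0x0e]=0x1a, mem[0x03]=0x89, mem[0x05]=0x1a, mem[0x09]=0x7d, mem[0x1a]=0x0a

MEM[0x0e,0x03,0x05,0x09,0x1a] = 1a 89 1a 7d 0a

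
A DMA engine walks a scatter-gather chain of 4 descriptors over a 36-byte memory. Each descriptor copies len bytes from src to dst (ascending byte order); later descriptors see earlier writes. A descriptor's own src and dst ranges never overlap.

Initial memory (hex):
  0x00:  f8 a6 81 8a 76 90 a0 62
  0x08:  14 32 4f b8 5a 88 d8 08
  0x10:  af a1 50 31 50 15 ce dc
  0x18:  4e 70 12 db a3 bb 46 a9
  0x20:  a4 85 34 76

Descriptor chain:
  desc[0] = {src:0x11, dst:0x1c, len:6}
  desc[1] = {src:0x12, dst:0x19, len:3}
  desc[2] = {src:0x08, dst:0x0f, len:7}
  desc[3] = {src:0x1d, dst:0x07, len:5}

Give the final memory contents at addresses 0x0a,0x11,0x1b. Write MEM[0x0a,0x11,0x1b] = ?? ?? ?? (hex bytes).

D0: mem[0x1c..0x21] <- [a1 50 31 50 15 ce]
D1: mem[0x19..0x1b] <- [50 31 50]
D2: mem[0x0f..0x15] <- [14 32 4f b8 5a 88 d8]
D3: mem[0x07..0x0b] <- [50 31 50 15 ce]
query mem[0x0a]=0x15, mem[0x11]=0x4f, mem[0x1b]=0x50

MEM[0x0a,0x11,0x1b] = 15 4f 50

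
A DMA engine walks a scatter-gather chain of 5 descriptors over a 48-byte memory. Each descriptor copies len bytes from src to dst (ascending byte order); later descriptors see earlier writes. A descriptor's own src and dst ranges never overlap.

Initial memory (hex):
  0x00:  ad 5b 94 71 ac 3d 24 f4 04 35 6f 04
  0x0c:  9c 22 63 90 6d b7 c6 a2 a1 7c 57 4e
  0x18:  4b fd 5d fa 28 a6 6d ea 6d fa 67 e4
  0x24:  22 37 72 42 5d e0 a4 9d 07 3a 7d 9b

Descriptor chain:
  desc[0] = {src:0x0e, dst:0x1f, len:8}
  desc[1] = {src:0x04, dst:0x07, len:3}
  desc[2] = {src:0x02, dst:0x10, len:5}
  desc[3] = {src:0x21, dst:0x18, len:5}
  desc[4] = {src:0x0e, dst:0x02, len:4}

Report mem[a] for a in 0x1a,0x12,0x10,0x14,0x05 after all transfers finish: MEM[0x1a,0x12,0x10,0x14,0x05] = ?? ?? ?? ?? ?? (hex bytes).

D0: mem[0x1f..0x26] <- [63 90 6d b7 c6 a2 a1 7c]
D1: mem[0x07..0x09] <- [ac 3d 24]
D2: mem[0x10..0x14] <- [94 71 ac 3d 24]
D3: mem[0x18..0x1c] <- [6d b7 c6 a2 a1]
D4: mem[0x02..0x05] <- [63 90 94 71]
query mem[0x1a]=0xc6, mem[0x12]=0xac, mem[0x10]=0x94, mem[0x14]=0x24, mem[0x05]=0x71

MEM[0x1a,0x12,0x10,0x14,0x05] = c6 ac 94 24 71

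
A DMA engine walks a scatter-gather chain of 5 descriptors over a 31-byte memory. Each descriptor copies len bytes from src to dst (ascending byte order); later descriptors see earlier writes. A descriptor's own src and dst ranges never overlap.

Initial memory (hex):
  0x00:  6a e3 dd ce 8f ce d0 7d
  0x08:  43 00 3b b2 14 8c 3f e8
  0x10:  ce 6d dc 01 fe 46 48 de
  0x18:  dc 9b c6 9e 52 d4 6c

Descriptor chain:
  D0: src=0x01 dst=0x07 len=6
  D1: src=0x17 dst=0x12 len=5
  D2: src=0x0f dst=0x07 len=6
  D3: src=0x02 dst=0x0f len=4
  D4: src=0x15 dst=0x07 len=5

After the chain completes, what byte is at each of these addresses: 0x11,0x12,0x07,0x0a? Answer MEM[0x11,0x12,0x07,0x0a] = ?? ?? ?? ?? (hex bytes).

[0] 0x01->0x07 len=6 : e3 dd ce 8f ce d0
[1] 0x17->0x12 len=5 : de dc 9b c6 9e
[2] 0x0f->0x07 len=6 : e8 ce 6d de dc 9b
[3] 0x02->0x0f len=4 : dd ce 8f ce
[4] 0x15->0x07 len=5 : c6 9e de dc 9b
query mem[0x11]=0x8f, mem[0x12]=0xce, mem[0x07]=0xc6, mem[0x0a]=0xdc

MEM[0x11,0x12,0x07,0x0a] = 8f ce c6 dc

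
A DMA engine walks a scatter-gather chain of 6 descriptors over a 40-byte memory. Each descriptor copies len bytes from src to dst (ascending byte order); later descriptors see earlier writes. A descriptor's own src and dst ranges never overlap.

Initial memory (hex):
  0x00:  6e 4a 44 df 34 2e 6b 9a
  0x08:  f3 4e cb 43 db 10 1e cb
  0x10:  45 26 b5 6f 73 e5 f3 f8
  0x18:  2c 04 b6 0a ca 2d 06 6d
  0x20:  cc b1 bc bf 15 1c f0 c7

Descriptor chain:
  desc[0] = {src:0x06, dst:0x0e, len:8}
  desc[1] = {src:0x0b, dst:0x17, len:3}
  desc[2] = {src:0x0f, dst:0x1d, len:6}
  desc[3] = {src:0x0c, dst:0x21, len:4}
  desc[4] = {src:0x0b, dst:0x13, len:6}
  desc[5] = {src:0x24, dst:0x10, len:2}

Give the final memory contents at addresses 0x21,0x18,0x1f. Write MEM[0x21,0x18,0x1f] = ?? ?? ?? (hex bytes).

[0] 0x06->0x0e len=8 : 6b 9a f3 4e cb 43 db 10
[1] 0x0b->0x17 len=3 : 43 db 10
[2] 0x0f->0x1d len=6 : 9a f3 4e cb 43 db
[3] 0x0c->0x21 len=4 : db 10 6b 9a
[4] 0x0b->0x13 len=6 : 43 db 10 6b 9a f3
[5] 0x24->0x10 len=2 : 9a 1c
query mem[0x21]=0xdb, mem[0x18]=0xf3, mem[0x1f]=0x4e

MEM[0x21,0x18,0x1f] = db f3 4e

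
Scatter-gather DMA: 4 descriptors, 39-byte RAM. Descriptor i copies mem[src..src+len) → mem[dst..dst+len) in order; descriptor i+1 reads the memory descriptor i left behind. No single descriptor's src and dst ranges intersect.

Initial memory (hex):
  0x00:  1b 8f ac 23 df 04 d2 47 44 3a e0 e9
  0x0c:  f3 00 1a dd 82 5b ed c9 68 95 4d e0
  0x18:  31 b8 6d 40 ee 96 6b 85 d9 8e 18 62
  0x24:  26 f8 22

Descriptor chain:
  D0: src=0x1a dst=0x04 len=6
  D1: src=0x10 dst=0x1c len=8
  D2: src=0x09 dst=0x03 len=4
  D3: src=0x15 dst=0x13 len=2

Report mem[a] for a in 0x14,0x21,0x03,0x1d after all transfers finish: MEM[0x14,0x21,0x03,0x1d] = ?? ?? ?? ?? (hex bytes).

MEM[0x14,0x21,0x03,0x1d] = 4d 95 85 5b

  after D0: wrote 6B at 0x04 = 6d40ee966b85
  after D1: wrote 8B at 0x1c = 825bedc968954de0
  after D2: wrote 4B at 0x03 = 85e0e9f3
  after D3: wrote 2B at 0x13 = 954d
query mem[0x14]=0x4d, mem[0x21]=0x95, mem[0x03]=0x85, mem[0x1d]=0x5b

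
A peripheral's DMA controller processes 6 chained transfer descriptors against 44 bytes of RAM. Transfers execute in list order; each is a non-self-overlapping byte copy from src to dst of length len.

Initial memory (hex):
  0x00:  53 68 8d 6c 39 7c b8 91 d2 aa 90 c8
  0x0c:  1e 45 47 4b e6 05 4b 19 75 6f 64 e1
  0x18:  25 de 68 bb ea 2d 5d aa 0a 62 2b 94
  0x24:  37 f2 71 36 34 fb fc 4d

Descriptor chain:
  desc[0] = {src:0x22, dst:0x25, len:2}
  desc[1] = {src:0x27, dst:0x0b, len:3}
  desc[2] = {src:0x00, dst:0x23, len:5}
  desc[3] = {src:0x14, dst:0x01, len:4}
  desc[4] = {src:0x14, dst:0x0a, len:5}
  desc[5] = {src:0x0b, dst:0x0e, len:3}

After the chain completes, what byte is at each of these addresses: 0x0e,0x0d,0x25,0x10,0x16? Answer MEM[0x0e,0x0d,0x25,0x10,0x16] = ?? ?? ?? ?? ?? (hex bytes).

  after D0: wrote 2B at 0x25 = 2b94
  after D1: wrote 3B at 0x0b = 3634fb
  after D2: wrote 5B at 0x23 = 53688d6c39
  after D3: wrote 4B at 0x01 = 756f64e1
  after D4: wrote 5B at 0x0a = 756f64e125
  after D5: wrote 3B at 0x0e = 6f64e1
query mem[0x0e]=0x6f, mem[0x0d]=0xe1, mem[0x25]=0x8d, mem[0x10]=0xe1, mem[0x16]=0x64

MEM[0x0e,0x0d,0x25,0x10,0x16] = 6f e1 8d e1 64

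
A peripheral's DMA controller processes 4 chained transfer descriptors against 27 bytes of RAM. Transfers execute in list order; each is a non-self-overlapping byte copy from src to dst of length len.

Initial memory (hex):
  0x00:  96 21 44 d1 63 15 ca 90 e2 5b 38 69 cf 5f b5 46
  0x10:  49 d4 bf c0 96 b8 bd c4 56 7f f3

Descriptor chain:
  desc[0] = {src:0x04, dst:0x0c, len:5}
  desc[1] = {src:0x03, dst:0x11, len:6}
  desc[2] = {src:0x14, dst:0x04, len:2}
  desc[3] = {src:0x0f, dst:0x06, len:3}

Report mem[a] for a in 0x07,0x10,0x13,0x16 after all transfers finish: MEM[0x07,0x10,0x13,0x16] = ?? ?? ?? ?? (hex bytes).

MEM[0x07,0x10,0x13,0x16] = e2 e2 15 e2

#0 dst[0x0c+5] := {0x63,0x15,0xca,0x90,0xe2}
#1 dst[0x11+6] := {0xd1,0x63,0x15,0xca,0x90,0xe2}
#2 dst[0x04+2] := {0xca,0x90}
#3 dst[0x06+3] := {0x90,0xe2,0xd1}
query mem[0x07]=0xe2, mem[0x10]=0xe2, mem[0x13]=0x15, mem[0x16]=0xe2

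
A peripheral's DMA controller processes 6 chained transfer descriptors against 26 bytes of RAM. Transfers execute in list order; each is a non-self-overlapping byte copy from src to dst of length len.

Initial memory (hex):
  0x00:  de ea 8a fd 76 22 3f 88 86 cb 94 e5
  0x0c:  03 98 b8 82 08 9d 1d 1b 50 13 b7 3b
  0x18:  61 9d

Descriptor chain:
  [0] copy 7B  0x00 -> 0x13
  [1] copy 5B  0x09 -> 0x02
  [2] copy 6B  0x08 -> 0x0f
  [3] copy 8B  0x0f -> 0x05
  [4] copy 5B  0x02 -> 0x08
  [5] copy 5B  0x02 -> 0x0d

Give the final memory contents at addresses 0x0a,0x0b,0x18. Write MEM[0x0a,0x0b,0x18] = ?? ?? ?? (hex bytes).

[0] 0x00->0x13 len=7 : de ea 8a fd 76 22 3f
[1] 0x09->0x02 len=5 : cb 94 e5 03 98
[2] 0x08->0x0f len=6 : 86 cb 94 e5 03 98
[3] 0x0f->0x05 len=8 : 86 cb 94 e5 03 98 8a fd
[4] 0x02->0x08 len=5 : cb 94 e5 86 cb
[5] 0x02->0x0d len=5 : cb 94 e5 86 cb
query mem[0x0a]=0xe5, mem[0x0b]=0x86, mem[0x18]=0x22

MEM[0x0a,0x0b,0x18] = e5 86 22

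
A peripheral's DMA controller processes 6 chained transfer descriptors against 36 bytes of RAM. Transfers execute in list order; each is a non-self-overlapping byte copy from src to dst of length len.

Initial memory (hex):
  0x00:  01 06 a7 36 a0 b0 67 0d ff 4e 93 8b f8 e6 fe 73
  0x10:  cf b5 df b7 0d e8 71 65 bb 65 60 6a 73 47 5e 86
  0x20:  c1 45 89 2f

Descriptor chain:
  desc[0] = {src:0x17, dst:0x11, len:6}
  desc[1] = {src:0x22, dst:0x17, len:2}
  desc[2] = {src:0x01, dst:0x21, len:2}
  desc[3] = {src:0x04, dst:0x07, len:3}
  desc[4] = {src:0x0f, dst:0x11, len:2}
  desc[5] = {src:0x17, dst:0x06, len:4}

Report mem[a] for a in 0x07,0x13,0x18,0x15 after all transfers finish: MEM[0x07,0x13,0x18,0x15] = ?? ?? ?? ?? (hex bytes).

  after D0: wrote 6B at 0x11 = 65bb65606a73
  after D1: wrote 2B at 0x17 = 892f
  after D2: wrote 2B at 0x21 = 06a7
  after D3: wrote 3B at 0x07 = a0b067
  after D4: wrote 2B at 0x11 = 73cf
  after D5: wrote 4B at 0x06 = 892f6560
query mem[0x07]=0x2f, mem[0x13]=0x65, mem[0x18]=0x2f, mem[0x15]=0x6a

MEM[0x07,0x13,0x18,0x15] = 2f 65 2f 6a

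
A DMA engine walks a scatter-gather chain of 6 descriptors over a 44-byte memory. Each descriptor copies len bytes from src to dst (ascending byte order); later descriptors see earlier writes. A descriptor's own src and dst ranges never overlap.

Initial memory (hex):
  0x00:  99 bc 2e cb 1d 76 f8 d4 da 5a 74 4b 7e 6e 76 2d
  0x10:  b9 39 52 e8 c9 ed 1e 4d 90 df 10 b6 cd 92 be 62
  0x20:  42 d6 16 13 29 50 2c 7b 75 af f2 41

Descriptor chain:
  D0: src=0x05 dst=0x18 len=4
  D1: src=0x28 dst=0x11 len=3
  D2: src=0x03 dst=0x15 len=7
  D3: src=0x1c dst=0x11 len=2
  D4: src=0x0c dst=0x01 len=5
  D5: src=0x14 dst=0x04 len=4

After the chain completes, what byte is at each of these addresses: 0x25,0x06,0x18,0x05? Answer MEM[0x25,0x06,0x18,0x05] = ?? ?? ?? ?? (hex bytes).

MEM[0x25,0x06,0x18,0x05] = 50 1d f8 cb

  after D0: wrote 4B at 0x18 = 76f8d4da
  after D1: wrote 3B at 0x11 = 75aff2
  after D2: wrote 7B at 0x15 = cb1d76f8d4da5a
  after D3: wrote 2B at 0x11 = cd92
  after D4: wrote 5B at 0x01 = 7e6e762db9
  after D5: wrote 4B at 0x04 = c9cb1d76
query mem[0x25]=0x50, mem[0x06]=0x1d, mem[0x18]=0xf8, mem[0x05]=0xcb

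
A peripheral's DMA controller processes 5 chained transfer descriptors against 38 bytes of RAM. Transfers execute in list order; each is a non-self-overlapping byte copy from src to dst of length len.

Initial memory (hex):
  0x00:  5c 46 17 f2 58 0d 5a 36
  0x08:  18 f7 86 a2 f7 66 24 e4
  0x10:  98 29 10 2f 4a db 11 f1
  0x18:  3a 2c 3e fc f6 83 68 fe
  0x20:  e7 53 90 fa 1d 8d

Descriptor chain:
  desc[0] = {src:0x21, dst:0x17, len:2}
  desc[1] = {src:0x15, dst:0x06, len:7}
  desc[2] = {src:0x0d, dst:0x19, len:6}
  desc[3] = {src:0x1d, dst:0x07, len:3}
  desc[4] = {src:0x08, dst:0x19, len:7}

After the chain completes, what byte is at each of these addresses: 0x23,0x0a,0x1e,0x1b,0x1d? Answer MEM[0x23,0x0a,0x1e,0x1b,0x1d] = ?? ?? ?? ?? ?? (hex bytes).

D0: mem[0x17..0x18] <- [53 90]
D1: mem[0x06..0x0c] <- [db 11 53 90 2c 3e fc]
D2: mem[0x19..0x1e] <- [66 24 e4 98 29 10]
D3: mem[0x07..0x09] <- [29 10 fe]
D4: mem[0x19..0x1f] <- [10 fe 2c 3e fc 66 24]
query mem[0x23]=0xfa, mem[0x0a]=0x2c, mem[0x1e]=0x66, mem[0x1b]=0x2c, mem[0x1d]=0xfc

MEM[0x23,0x0a,0x1e,0x1b,0x1d] = fa 2c 66 2c fc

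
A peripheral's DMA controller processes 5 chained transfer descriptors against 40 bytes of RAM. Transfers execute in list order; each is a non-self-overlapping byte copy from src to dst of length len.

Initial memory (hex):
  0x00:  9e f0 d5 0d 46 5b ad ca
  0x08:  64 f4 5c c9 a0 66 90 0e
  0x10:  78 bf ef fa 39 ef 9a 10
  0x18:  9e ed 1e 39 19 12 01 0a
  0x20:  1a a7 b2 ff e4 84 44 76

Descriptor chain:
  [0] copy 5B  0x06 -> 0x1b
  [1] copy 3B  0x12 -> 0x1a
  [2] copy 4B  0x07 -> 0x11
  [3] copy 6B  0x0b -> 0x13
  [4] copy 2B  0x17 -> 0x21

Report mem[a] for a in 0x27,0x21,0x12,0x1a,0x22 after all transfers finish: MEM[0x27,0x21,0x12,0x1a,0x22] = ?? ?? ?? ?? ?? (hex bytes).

MEM[0x27,0x21,0x12,0x1a,0x22] = 76 0e 64 ef 78

D0: mem[0x1b..0x1f] <- [ad ca 64 f4 5c]
D1: mem[0x1a..0x1c] <- [ef fa 39]
D2: mem[0x11..0x14] <- [ca 64 f4 5c]
D3: mem[0x13..0x18] <- [c9 a0 66 90 0e 78]
D4: mem[0x21..0x22] <- [0e 78]
query mem[0x27]=0x76, mem[0x21]=0x0e, mem[0x12]=0x64, mem[0x1a]=0xef, mem[0x22]=0x78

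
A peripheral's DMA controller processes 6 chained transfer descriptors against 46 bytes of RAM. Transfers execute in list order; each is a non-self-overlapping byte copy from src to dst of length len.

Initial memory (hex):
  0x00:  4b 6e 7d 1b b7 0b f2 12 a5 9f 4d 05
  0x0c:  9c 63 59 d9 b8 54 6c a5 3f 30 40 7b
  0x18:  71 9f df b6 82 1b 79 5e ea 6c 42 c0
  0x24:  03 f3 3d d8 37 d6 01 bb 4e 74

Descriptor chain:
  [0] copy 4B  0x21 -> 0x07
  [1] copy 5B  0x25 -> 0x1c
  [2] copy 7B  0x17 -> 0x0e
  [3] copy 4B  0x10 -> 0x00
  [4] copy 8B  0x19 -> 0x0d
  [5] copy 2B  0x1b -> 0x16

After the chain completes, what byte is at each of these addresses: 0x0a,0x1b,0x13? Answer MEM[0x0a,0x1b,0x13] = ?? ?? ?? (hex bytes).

[0] 0x21->0x07 len=4 : 6c 42 c0 03
[1] 0x25->0x1c len=5 : f3 3d d8 37 d6
[2] 0x17->0x0e len=7 : 7b 71 9f df b6 f3 3d
[3] 0x10->0x00 len=4 : 9f df b6 f3
[4] 0x19->0x0d len=8 : 9f df b6 f3 3d d8 37 d6
[5] 0x1b->0x16 len=2 : b6 f3
query mem[0x0a]=0x03, mem[0x1b]=0xb6, mem[0x13]=0x37

MEM[0x0a,0x1b,0x13] = 03 b6 37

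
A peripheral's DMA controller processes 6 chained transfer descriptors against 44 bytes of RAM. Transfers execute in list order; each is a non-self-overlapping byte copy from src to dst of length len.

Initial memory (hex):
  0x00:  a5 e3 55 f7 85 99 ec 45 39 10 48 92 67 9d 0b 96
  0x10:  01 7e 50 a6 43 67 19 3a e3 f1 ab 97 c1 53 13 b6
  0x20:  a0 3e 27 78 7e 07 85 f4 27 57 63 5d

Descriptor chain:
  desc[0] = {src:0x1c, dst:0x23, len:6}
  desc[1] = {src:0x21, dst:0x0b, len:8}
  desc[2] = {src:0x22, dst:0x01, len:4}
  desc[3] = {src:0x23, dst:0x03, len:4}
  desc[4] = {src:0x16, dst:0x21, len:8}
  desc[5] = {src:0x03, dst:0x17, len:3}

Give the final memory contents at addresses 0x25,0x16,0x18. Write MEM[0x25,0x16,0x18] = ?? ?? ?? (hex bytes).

MEM[0x25,0x16,0x18] = ab 19 53

#0 dst[0x23+6] := {0xc1,0x53,0x13,0xb6,0xa0,0x3e}
#1 dst[0x0b+8] := {0x3e,0x27,0xc1,0x53,0x13,0xb6,0xa0,0x3e}
#2 dst[0x01+4] := {0x27,0xc1,0x53,0x13}
#3 dst[0x03+4] := {0xc1,0x53,0x13,0xb6}
#4 dst[0x21+8] := {0x19,0x3a,0xe3,0xf1,0xab,0x97,0xc1,0x53}
#5 dst[0x17+3] := {0xc1,0x53,0x13}
query mem[0x25]=0xab, mem[0x16]=0x19, mem[0x18]=0x53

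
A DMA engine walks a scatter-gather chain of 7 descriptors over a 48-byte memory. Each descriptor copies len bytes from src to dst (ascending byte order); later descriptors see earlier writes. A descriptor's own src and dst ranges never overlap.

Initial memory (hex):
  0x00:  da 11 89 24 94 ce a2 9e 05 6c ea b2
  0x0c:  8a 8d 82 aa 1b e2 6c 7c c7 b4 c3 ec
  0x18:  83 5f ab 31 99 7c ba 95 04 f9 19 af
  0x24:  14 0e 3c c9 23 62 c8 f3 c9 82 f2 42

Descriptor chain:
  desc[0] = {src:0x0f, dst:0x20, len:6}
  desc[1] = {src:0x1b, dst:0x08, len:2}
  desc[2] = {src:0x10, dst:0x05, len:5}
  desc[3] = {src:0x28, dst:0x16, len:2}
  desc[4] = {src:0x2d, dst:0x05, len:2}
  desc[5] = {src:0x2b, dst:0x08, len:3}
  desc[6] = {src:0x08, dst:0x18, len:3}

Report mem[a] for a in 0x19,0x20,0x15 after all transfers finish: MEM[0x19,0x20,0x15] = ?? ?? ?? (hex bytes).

  after D0: wrote 6B at 0x20 = aa1be26c7cc7
  after D1: wrote 2B at 0x08 = 3199
  after D2: wrote 5B at 0x05 = 1be26c7cc7
  after D3: wrote 2B at 0x16 = 2362
  after D4: wrote 2B at 0x05 = 82f2
  after D5: wrote 3B at 0x08 = f3c982
  after D6: wrote 3B at 0x18 = f3c982
query mem[0x19]=0xc9, mem[0x20]=0xaa, mem[0x15]=0xb4

MEM[0x19,0x20,0x15] = c9 aa b4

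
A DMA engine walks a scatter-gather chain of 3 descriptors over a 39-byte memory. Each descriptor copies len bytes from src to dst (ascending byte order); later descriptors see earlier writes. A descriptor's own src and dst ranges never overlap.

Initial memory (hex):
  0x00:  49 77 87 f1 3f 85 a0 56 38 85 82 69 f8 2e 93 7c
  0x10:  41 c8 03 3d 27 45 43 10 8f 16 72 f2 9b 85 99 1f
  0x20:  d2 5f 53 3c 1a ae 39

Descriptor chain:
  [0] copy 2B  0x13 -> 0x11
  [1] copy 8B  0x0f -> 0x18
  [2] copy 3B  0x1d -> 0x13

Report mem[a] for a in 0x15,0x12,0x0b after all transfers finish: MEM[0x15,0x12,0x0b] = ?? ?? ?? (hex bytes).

MEM[0x15,0x12,0x0b] = 43 27 69

D0: mem[0x11..0x12] <- [3d 27]
D1: mem[0x18..0x1f] <- [7c 41 3d 27 3d 27 45 43]
D2: mem[0x13..0x15] <- [27 45 43]
query mem[0x15]=0x43, mem[0x12]=0x27, mem[0x0b]=0x69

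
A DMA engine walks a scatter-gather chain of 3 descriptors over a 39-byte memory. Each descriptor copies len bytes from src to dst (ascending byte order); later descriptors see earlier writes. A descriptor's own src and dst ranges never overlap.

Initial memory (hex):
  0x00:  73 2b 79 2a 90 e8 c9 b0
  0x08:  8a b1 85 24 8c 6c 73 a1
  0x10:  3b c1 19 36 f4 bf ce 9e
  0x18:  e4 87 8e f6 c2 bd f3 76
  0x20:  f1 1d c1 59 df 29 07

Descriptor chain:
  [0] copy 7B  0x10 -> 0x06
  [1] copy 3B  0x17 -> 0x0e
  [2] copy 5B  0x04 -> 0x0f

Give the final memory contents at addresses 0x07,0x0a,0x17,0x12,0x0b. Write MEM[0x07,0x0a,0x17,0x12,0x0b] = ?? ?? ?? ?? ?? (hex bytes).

D0: mem[0x06..0x0c] <- [3b c1 19 36 f4 bf ce]
D1: mem[0x0e..0x10] <- [9e e4 87]
D2: mem[0x0f..0x13] <- [90 e8 3b c1 19]
query mem[0x07]=0xc1, mem[0x0a]=0xf4, mem[0x17]=0x9e, mem[0x12]=0xc1, mem[0x0b]=0xbf

MEM[0x07,0x0a,0x17,0x12,0x0b] = c1 f4 9e c1 bf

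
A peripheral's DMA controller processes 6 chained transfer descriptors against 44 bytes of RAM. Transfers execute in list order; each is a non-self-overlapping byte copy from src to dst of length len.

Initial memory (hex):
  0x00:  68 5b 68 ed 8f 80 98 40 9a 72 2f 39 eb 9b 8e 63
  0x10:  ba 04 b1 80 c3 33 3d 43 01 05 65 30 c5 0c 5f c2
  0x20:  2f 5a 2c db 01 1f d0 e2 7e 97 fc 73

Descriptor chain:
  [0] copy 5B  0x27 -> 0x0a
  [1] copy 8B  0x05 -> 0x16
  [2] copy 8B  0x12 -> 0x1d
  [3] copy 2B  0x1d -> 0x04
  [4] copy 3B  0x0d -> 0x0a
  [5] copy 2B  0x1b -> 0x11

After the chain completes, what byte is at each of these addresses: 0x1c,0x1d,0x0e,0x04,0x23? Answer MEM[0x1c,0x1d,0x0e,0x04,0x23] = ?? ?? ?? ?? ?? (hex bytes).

D0: mem[0x0a..0x0e] <- [e2 7e 97 fc 73]
D1: mem[0x16..0x1d] <- [80 98 40 9a 72 e2 7e 97]
D2: mem[0x1d..0x24] <- [b1 80 c3 33 80 98 40 9a]
D3: mem[0x04..0x05] <- [b1 80]
D4: mem[0x0a..0x0c] <- [fc 73 63]
D5: mem[0x11..0x12] <- [e2 7e]
query mem[0x1c]=0x7e, mem[0x1d]=0xb1, mem[0x0e]=0x73, mem[0x04]=0xb1, mem[0x23]=0x40

MEM[0x1c,0x1d,0x0e,0x04,0x23] = 7e b1 73 b1 40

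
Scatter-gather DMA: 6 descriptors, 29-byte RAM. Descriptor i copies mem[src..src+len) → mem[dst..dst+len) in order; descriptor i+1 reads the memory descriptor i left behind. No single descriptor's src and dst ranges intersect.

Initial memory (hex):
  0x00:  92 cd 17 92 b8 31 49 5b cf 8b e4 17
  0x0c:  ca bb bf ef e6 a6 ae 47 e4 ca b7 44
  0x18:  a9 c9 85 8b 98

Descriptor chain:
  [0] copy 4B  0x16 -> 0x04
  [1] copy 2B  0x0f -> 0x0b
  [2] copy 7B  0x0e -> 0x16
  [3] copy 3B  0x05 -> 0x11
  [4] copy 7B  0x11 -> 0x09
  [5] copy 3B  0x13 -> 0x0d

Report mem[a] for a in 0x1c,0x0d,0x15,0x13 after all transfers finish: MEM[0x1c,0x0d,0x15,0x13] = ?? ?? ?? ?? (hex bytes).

[0] 0x16->0x04 len=4 : b7 44 a9 c9
[1] 0x0f->0x0b len=2 : ef e6
[2] 0x0e->0x16 len=7 : bf ef e6 a6 ae 47 e4
[3] 0x05->0x11 len=3 : 44 a9 c9
[4] 0x11->0x09 len=7 : 44 a9 c9 e4 ca bf ef
[5] 0x13->0x0d len=3 : c9 e4 ca
query mem[0x1c]=0xe4, mem[0x0d]=0xc9, mem[0x15]=0xca, mem[0x13]=0xc9

MEM[0x1c,0x0d,0x15,0x13] = e4 c9 ca c9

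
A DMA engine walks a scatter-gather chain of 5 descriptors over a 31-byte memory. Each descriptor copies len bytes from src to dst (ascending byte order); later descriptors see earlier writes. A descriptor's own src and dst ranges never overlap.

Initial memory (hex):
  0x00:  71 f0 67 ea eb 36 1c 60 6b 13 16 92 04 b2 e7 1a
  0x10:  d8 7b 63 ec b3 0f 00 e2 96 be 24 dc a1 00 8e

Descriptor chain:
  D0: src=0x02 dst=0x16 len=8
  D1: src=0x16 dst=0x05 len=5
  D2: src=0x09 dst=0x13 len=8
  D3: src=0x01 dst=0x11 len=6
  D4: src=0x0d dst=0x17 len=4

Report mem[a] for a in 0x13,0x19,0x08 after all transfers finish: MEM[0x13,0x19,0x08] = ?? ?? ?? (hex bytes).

MEM[0x13,0x19,0x08] = ea 1a 36

D0: mem[0x16..0x1d] <- [67 ea eb 36 1c 60 6b 13]
D1: mem[0x05..0x09] <- [67 ea eb 36 1c]
D2: mem[0x13..0x1a] <- [1c 16 92 04 b2 e7 1a d8]
D3: mem[0x11..0x16] <- [f0 67 ea eb 67 ea]
D4: mem[0x17..0x1a] <- [b2 e7 1a d8]
query mem[0x13]=0xea, mem[0x19]=0x1a, mem[0x08]=0x36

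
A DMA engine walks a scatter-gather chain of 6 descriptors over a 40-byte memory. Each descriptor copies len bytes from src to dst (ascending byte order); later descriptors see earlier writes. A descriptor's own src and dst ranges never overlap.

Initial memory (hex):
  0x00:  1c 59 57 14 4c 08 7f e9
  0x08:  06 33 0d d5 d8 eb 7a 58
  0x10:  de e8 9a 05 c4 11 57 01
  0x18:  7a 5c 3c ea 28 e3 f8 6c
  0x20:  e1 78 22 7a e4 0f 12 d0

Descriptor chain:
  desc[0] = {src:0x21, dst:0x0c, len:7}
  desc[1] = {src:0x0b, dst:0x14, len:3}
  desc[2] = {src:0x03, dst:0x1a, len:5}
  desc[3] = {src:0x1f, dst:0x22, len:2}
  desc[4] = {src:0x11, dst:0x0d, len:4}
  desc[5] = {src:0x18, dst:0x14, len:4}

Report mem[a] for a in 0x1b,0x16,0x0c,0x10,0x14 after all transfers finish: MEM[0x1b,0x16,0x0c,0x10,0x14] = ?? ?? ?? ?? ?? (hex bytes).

MEM[0x1b,0x16,0x0c,0x10,0x14] = 4c 14 78 d5 7a

#0 dst[0x0c+7] := {0x78,0x22,0x7a,0xe4,0x0f,0x12,0xd0}
#1 dst[0x14+3] := {0xd5,0x78,0x22}
#2 dst[0x1a+5] := {0x14,0x4c,0x08,0x7f,0xe9}
#3 dst[0x22+2] := {0x6c,0xe1}
#4 dst[0x0d+4] := {0x12,0xd0,0x05,0xd5}
#5 dst[0x14+4] := {0x7a,0x5c,0x14,0x4c}
query mem[0x1b]=0x4c, mem[0x16]=0x14, mem[0x0c]=0x78, mem[0x10]=0xd5, mem[0x14]=0x7a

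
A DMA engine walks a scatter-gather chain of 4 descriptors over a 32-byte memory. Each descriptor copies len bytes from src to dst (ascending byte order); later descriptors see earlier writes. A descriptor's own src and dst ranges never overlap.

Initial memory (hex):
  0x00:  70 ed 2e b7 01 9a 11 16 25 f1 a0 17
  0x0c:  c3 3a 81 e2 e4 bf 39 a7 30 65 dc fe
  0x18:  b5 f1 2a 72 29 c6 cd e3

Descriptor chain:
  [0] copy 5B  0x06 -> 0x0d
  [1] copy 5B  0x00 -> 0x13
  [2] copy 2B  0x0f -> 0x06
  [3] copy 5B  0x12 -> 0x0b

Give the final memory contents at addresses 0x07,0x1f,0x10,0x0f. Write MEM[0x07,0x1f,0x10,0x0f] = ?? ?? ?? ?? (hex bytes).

MEM[0x07,0x1f,0x10,0x0f] = f1 e3 f1 b7

#0 dst[0x0d+5] := {0x11,0x16,0x25,0xf1,0xa0}
#1 dst[0x13+5] := {0x70,0xed,0x2e,0xb7,0x01}
#2 dst[0x06+2] := {0x25,0xf1}
#3 dst[0x0b+5] := {0x39,0x70,0xed,0x2e,0xb7}
query mem[0x07]=0xf1, mem[0x1f]=0xe3, mem[0x10]=0xf1, mem[0x0f]=0xb7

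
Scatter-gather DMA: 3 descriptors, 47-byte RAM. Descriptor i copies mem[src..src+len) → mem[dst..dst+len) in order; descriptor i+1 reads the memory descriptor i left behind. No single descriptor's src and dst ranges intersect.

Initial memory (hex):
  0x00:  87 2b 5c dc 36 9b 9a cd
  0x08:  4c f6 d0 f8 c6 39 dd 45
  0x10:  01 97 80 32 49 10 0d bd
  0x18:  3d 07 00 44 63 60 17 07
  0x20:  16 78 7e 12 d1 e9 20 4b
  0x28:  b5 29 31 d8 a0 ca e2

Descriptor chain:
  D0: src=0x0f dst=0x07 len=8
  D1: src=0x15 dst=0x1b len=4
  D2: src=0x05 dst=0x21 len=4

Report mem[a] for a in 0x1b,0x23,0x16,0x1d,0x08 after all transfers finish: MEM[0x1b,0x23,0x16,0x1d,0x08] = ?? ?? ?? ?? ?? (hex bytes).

MEM[0x1b,0x23,0x16,0x1d,0x08] = 10 45 0d bd 01

D0: mem[0x07..0x0e] <- [45 01 97 80 32 49 10 0d]
D1: mem[0x1b..0x1e] <- [10 0d bd 3d]
D2: mem[0x21..0x24] <- [9b 9a 45 01]
query mem[0x1b]=0x10, mem[0x23]=0x45, mem[0x16]=0x0d, mem[0x1d]=0xbd, mem[0x08]=0x01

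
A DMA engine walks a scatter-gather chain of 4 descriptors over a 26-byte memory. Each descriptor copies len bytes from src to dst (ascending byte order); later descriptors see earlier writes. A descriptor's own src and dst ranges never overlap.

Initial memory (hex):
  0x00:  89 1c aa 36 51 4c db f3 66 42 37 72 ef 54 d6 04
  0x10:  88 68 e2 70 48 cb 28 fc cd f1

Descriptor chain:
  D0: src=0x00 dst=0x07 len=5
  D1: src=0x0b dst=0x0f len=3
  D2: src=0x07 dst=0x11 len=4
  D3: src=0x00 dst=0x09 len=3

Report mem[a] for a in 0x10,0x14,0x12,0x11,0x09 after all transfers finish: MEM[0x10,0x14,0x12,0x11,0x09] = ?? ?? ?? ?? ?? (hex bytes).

#0 dst[0x07+5] := {0x89,0x1c,0xaa,0x36,0x51}
#1 dst[0x0f+3] := {0x51,0xef,0x54}
#2 dst[0x11+4] := {0x89,0x1c,0xaa,0x36}
#3 dst[0x09+3] := {0x89,0x1c,0xaa}
query mem[0x10]=0xef, mem[0x14]=0x36, mem[0x12]=0x1c, mem[0x11]=0x89, mem[0x09]=0x89

MEM[0x10,0x14,0x12,0x11,0x09] = ef 36 1c 89 89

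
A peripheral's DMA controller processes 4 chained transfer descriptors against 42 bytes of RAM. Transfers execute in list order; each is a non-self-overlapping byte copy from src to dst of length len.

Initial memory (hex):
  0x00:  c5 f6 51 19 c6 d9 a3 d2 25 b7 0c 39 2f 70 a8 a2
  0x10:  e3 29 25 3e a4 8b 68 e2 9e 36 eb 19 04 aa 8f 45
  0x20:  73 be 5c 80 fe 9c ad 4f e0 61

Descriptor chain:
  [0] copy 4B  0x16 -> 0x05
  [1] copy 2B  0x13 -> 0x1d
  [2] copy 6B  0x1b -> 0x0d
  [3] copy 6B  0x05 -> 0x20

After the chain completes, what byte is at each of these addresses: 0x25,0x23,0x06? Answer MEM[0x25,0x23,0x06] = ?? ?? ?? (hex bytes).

MEM[0x25,0x23,0x06] = 0c 36 e2

[0] 0x16->0x05 len=4 : 68 e2 9e 36
[1] 0x13->0x1d len=2 : 3e a4
[2] 0x1b->0x0d len=6 : 19 04 3e a4 45 73
[3] 0x05->0x20 len=6 : 68 e2 9e 36 b7 0c
query mem[0x25]=0x0c, mem[0x23]=0x36, mem[0x06]=0xe2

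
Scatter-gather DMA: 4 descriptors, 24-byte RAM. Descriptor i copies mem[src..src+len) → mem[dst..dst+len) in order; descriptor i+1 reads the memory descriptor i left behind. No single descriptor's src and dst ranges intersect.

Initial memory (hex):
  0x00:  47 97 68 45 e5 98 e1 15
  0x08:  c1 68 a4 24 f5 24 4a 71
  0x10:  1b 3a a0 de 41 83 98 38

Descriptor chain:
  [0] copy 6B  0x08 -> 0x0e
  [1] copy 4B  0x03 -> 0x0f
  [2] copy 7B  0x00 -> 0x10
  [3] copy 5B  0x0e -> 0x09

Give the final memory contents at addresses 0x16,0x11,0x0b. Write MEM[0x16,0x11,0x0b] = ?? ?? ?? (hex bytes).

  after D0: wrote 6B at 0x0e = c168a424f524
  after D1: wrote 4B at 0x0f = 45e598e1
  after D2: wrote 7B at 0x10 = 47976845e598e1
  after D3: wrote 5B at 0x09 = c145479768
query mem[0x16]=0xe1, mem[0x11]=0x97, mem[0x0b]=0x47

MEM[0x16,0x11,0x0b] = e1 97 47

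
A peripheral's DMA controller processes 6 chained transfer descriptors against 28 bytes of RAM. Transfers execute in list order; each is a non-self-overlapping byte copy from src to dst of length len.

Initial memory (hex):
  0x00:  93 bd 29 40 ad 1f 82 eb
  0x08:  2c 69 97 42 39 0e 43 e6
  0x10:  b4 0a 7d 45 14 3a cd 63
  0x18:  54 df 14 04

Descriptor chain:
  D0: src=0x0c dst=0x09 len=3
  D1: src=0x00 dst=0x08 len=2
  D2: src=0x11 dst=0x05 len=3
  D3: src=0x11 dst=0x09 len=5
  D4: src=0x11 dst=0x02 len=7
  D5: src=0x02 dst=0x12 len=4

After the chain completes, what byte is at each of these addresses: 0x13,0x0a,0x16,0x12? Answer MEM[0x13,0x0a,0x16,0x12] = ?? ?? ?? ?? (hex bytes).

MEM[0x13,0x0a,0x16,0x12] = 7d 7d cd 0a

  after D0: wrote 3B at 0x09 = 390e43
  after D1: wrote 2B at 0x08 = 93bd
  after D2: wrote 3B at 0x05 = 0a7d45
  after D3: wrote 5B at 0x09 = 0a7d45143a
  after D4: wrote 7B at 0x02 = 0a7d45143acd63
  after D5: wrote 4B at 0x12 = 0a7d4514
query mem[0x13]=0x7d, mem[0x0a]=0x7d, mem[0x16]=0xcd, mem[0x12]=0x0a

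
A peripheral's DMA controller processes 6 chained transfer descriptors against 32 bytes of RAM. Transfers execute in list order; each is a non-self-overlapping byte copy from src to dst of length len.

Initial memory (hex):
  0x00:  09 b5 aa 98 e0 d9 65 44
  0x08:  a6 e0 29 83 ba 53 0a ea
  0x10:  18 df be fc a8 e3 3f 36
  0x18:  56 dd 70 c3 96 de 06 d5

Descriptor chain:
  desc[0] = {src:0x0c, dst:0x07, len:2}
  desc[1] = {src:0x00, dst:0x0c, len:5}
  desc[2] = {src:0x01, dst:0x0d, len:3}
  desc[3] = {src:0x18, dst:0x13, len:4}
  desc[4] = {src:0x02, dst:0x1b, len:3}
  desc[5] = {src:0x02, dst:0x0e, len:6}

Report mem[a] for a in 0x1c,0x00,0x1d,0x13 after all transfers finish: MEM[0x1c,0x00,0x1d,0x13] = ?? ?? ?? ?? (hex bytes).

MEM[0x1c,0x00,0x1d,0x13] = 98 09 e0 ba

#0 dst[0x07+2] := {0xba,0x53}
#1 dst[0x0c+5] := {0x09,0xb5,0xaa,0x98,0xe0}
#2 dst[0x0d+3] := {0xb5,0xaa,0x98}
#3 dst[0x13+4] := {0x56,0xdd,0x70,0xc3}
#4 dst[0x1b+3] := {0xaa,0x98,0xe0}
#5 dst[0x0e+6] := {0xaa,0x98,0xe0,0xd9,0x65,0xba}
query mem[0x1c]=0x98, mem[0x00]=0x09, mem[0x1d]=0xe0, mem[0x13]=0xba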